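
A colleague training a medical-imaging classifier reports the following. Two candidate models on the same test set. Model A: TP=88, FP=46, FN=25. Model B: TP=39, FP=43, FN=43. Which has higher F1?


Model A: P=88/134=0.6567, R=88/113=0.7788, F1=2PR/(P+R)=2TP/(2TP+FP+FN)=176/247=0.7126
Model B: P=39/82=0.4756, R=39/82=0.4756, F1=2PR/(P+R)=2TP/(2TP+FP+FN)=78/164=0.4756
0.7126 > 0.4756 → Model A

Model A


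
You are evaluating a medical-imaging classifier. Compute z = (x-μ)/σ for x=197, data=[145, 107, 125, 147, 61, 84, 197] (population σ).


μ = 123.7143, σ = 41.6746
z = (197 - 123.7143)/41.6746 = 1.7585

1.7585


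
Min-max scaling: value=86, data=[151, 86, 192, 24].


min=24, max=192
(86-24)/(192-24) = 62/168 = 0.369

0.369


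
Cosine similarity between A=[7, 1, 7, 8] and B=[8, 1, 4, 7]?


A·B = 7·8 + 1·1 + 7·4 + 8·7 = 141
‖A‖ = √163 = 12.7671, ‖B‖ = √130 = 11.4018
cos = 141/(√163·√130) = 141/√21190 = 0.9686

0.9686


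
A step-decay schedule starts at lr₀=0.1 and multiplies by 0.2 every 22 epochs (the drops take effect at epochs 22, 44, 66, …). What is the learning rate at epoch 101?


n_drops = ⌊101/22⌋ = 4
lr = 0.1·0.2^4 = 0.1·0.0016 = 0.00016

0.00016


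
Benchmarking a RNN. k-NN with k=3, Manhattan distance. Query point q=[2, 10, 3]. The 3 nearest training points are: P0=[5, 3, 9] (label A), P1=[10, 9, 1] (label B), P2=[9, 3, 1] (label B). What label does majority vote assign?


d(q,P0) = 16  (label A)
d(q,P1) = 11  (label B)
d(q,P2) = 16  (label B)
Votes: A=1, B=2
Majority → B

B


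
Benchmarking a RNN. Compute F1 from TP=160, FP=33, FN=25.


Precision = 160/193 = 0.829
Recall = 160/185 = 0.8649
F1 = 2·P·R/(P+R) = 2·TP/(2·TP+FP+FN) = 320/(320+33+25) = 320/378 = 0.8466

0.8466


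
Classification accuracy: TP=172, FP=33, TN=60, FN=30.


Accuracy = (TP+TN)/(TP+TN+FP+FN)
= (172+60)/(295)
= 232/295 = 78.64%

78.64%


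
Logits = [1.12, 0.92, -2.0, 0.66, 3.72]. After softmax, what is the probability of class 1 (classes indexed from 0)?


Exponentials: e^1.12=3.0649, e^0.92=2.5093, e^-2.0=0.1353, e^0.66=1.9348, e^3.72=41.2644
Sum = 48.9087
Softmax = [0.0627, 0.0513, 0.0028, 0.0396, 0.8437]
p[1] = 2.5093/48.9087 = 0.0513

0.0513


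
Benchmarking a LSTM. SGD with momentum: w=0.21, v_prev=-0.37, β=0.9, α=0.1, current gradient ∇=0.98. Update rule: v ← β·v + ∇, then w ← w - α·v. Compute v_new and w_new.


v_new = 0.9·-0.37 + 0.98 = -0.333 + 0.98 = 0.647
w_new = 0.21 - 0.1·0.647 = 0.21 - 0.0647 = 0.1453

v_new=0.647, w_new=0.1453


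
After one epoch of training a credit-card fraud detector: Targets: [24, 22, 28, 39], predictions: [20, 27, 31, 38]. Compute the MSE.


Squared errors: (24-20)²=16, (22-27)²=25, (28-31)²=9, (39-38)²=1
Sum = 51
MSE = 51/4 = 51/4

51/4


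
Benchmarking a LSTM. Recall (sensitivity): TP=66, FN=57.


Recall = TP/(TP+FN)
= 66/(66+57)
= 66/123 = 53.66%

53.66%


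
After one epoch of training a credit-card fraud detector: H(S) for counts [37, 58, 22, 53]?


Probabilities: [37/170, 58/170, 22/170, 53/170] ≈ [0.2176, 0.3412, 0.1294, 0.3118]
H = -((37/170)·log₂(37/170) + (58/170)·log₂(58/170) + (22/170)·log₂(22/170) + (53/170)·log₂(53/170))
  = 1.9141 bits

1.9141 bits


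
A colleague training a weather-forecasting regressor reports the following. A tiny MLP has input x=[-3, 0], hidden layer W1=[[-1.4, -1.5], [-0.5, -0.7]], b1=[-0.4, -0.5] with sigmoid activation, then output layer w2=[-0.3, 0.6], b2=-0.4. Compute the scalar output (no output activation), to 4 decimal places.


z1[0] = (-1.4)·(-3) + (-1.5)·(0) - 0.4 = 3.8
z1[1] = (-0.5)·(-3) + (-0.7)·(0) - 0.5 = 1.0
h = sigmoid(z1) = [0.9781, 0.7311]
output = (-0.3)·(0.9781) + (0.6)·(0.7311) - 0.4 = -0.2548

-0.2548


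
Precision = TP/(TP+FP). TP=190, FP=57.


Precision = TP/(TP+FP)
= 190/(190+57)
= 190/247 = 76.92%

76.92%


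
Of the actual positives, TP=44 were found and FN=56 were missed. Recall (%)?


Recall = TP/(TP+FN)
= 44/(44+56)
= 44/100 = 44.0%

44.0%


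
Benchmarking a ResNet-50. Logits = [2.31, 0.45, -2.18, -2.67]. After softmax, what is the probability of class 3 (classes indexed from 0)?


Exponentials: e^2.31=10.0744, e^0.45=1.5683, e^-2.18=0.113, e^-2.67=0.0693
Sum = 11.825
Softmax = [0.852, 0.1326, 0.0096, 0.0059]
p[3] = 0.0693/11.825 = 0.0059

0.0059


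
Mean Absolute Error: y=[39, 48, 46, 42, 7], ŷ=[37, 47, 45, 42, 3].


Absolute errors: |39-37|=2, |48-47|=1, |46-45|=1, |42-42|=0, |7-3|=4
Sum = 8
MAE = 8/5 = 8/5

8/5


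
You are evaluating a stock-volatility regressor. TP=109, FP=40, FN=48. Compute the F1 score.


Precision = 109/149 = 0.7315
Recall = 109/157 = 0.6943
F1 = 2·P·R/(P+R) = 2·TP/(2·TP+FP+FN) = 218/(218+40+48) = 218/306 = 0.7124

0.7124


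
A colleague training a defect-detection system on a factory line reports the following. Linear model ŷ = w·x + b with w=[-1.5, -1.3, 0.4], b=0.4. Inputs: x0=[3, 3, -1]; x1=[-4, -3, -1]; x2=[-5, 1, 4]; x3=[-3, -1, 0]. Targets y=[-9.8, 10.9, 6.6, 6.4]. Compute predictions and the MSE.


ŷ0 = (-1.5)·(3) + (-1.3)·(3) + (0.4)·(-1) + 0.4 = -8.4
ŷ1 = (-1.5)·(-4) + (-1.3)·(-3) + (0.4)·(-1) + 0.4 = 9.9
ŷ2 = (-1.5)·(-5) + (-1.3)·(1) + (0.4)·(4) + 0.4 = 8.2
ŷ3 = (-1.5)·(-3) + (-1.3)·(-1) + (0.4)·(0) + 0.4 = 6.2
errors² = [1.96, 1.0, 2.56, 0.04]
MSE = 5.5600/4 = 1.39

1.39


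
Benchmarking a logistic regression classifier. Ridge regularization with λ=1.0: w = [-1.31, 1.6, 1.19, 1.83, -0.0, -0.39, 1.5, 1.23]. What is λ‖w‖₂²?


‖w‖₂² = (-1.31)² + (1.6)² + (1.19)² + (1.83)² + (-0.0)² + (-0.39)² + (1.5)² + (1.23)²
     = 1.7161 + 2.56 + 1.4161 + 3.3489 + 0 + 0.1521 + 2.25 + 1.5129
     = 12.9561
λ·‖w‖₂² = 1.0·12.9561 = 12.9561

12.9561


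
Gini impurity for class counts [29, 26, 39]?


Probabilities: [29/94, 26/94, 39/94] ≈ [0.3085, 0.2766, 0.4149]
Σpᵢ² = (841 + 676 + 1521)/94² = 3038/8836
Gini = 1 - Σpᵢ² = 1 - 3038/8836 = 0.6562

0.6562


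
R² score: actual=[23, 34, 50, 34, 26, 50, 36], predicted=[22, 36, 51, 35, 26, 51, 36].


ȳ = 36.1429
SS_res = Σ(y-ŷ)² = 8
SS_tot = Σ(y-ȳ)² = 668.86
R² = 1 - SS_res/SS_tot = 1 - 0.012 = 0.988

0.988


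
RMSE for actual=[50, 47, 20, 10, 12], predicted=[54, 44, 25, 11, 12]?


MSE = 51/5 = 10.2
RMSE = √(51/5) = 3.1937

3.1937


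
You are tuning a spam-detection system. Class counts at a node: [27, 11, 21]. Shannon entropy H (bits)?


Probabilities: [27/59, 11/59, 21/59] ≈ [0.4576, 0.1864, 0.3559]
H = -((27/59)·log₂(27/59) + (11/59)·log₂(11/59) + (21/59)·log₂(21/59))
  = 1.4983 bits

1.4983 bits


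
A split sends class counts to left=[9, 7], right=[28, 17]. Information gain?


Parent = [37, 24], H_parent = 0.967
H_left = 0.9887 (n=16), H_right = 0.9565 (n=45)
H_children = (16/61)·0.9887 + (45/61)·0.9565 = 0.9649
IG = 0.967 - 0.9649 = 0.0021

0.0021


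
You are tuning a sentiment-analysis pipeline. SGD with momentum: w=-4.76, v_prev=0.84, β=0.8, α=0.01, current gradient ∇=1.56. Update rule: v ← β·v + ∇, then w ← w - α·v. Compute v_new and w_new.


v_new = 0.8·0.84 + 1.56 = 0.672 + 1.56 = 2.232
w_new = -4.76 - 0.01·2.232 = -4.76 - 0.02232 = -4.78232

v_new=2.232, w_new=-4.78232


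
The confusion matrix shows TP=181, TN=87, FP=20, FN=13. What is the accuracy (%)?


Accuracy = (TP+TN)/(TP+TN+FP+FN)
= (181+87)/(301)
= 268/301 = 89.04%

89.04%


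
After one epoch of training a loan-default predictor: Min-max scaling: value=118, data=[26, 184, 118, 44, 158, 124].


min=26, max=184
(118-26)/(184-26) = 92/158 = 0.5823

0.5823


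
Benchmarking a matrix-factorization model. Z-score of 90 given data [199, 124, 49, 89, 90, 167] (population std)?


μ = 119.6667, σ = 50.6085
z = (90 - 119.6667)/50.6085 = -0.5862

-0.5862


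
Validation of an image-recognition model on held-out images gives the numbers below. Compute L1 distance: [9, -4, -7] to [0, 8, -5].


d = |9-0| + |-4-8| + |-7+ 5|
  = 9 + 12 + 2
  = 23

23


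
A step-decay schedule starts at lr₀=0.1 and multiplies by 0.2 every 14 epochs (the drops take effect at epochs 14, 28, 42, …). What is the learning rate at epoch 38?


n_drops = ⌊38/14⌋ = 2
lr = 0.1·0.2^2 = 0.1·0.04 = 0.004

0.004


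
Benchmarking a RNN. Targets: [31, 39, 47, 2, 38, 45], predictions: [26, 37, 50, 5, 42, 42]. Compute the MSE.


Squared errors: (31-26)²=25, (39-37)²=4, (47-50)²=9, (2-5)²=9, (38-42)²=16, (45-42)²=9
Sum = 72
MSE = 72/6 = 12

12


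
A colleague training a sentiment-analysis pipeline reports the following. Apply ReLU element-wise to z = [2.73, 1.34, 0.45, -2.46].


ReLU(2.73) = max(0, 2.73) = 2.73
ReLU(1.34) = max(0, 1.34) = 1.34
ReLU(0.45) = max(0, 0.45) = 0.45
ReLU(-2.46) = max(0, -2.46) = 0.0
result = [2.73, 1.34, 0.45, 0.0]

[2.73, 1.34, 0.45, 0.0]


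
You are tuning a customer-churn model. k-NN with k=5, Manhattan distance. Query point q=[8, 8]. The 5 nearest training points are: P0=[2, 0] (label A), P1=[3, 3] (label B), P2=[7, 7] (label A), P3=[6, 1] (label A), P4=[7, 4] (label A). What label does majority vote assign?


d(q,P0) = 14  (label A)
d(q,P1) = 10  (label B)
d(q,P2) = 2  (label A)
d(q,P3) = 9  (label A)
d(q,P4) = 5  (label A)
Votes: A=4, B=1
Majority → A

A


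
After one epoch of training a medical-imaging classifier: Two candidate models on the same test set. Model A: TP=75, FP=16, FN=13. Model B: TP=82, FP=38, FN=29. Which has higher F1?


Model A: P=75/91=0.8242, R=75/88=0.8523, F1=2PR/(P+R)=2TP/(2TP+FP+FN)=150/179=0.838
Model B: P=82/120=0.6833, R=82/111=0.7387, F1=2PR/(P+R)=2TP/(2TP+FP+FN)=164/231=0.71
0.838 > 0.71 → Model A

Model A


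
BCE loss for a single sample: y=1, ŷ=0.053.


BCE = -[y·ln(p) + (1-y)·ln(1-p)]
= -1·ln(0.053) - 0
= -ln(0.053) = 2.9375

2.9375


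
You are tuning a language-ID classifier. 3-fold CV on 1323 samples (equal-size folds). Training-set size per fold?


Fold size = 1323/3 = 441
Training per fold = 1323 - 441 = 882

882


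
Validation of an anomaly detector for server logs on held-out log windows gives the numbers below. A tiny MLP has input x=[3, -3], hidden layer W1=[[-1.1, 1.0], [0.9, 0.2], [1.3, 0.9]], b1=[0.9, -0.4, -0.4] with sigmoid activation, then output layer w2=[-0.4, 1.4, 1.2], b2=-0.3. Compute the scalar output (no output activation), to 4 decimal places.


z1[0] = (-1.1)·(3) + (1.0)·(-3) + 0.9 = -5.4
z1[1] = (0.9)·(3) + (0.2)·(-3) - 0.4 = 1.7
z1[2] = (1.3)·(3) + (0.9)·(-3) - 0.4 = 0.8
h = sigmoid(z1) = [0.0045, 0.8455, 0.69]
output = (-0.4)·(0.0045) + (1.4)·(0.8455) + (1.2)·(0.69) - 0.3 = 1.7099

1.7099


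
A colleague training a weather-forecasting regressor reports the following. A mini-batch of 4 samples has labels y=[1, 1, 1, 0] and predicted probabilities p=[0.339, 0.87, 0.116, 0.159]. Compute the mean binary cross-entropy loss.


L[0] = -ln(0.339) = 1.0818
L[1] = -ln(0.87) = 0.1393
L[2] = -ln(0.116) = 2.1542
L[3] = -ln(1-0.159) = -ln(0.841) = 0.1732
mean = (1.0818 + 0.1393 + 2.1542 + 0.1732)/4 = 0.8871

0.8871


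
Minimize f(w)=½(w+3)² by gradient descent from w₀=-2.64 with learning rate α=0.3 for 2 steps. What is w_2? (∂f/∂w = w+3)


step 1: grad = -2.64+3 = 0.36; w = -2.64 - 0.3·(0.36) = -2.748
step 2: grad = -2.748+3 = 0.252; w = -2.748 - 0.3·(0.252) = -2.8236

-2.8236


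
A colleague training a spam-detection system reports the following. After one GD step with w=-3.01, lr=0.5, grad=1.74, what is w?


w_new = w - α·∇
= -3.01 - 0.5·1.74
= -3.01 - 0.87
= -3.88

-3.88


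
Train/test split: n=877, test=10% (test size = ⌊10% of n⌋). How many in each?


Test = ⌊877·10/100⌋ = 87
Train = 877 - 87 = 790

Train: 790, Test: 87


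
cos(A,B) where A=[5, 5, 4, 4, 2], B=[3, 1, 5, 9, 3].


A·B = 5·3 + 5·1 + 4·5 + 4·9 + 2·3 = 82
‖A‖ = √86 = 9.2736, ‖B‖ = √125 = 11.1803
cos = 82/(√86·√125) = 82/√10750 = 0.7909

0.7909


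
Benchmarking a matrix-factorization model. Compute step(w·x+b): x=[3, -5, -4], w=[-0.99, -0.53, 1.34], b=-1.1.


z = (3)·(-0.99) + (-5)·(-0.53) + (-4)·(1.34) - 1.1
  = -6.78
step(z) = 0 (z<0)

0


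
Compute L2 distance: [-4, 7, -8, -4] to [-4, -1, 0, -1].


d = √((-4+ 4)² + (7+ 1)² + (-8-0)² + (-4+ 1)²)
  = √(0 + 64 + 64 + 9)
  = √137 = 11.7047

11.7047


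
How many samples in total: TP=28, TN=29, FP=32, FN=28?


Total = TP + TN + FP + FN
= 28 + 29 + 32 + 28
= 117
(Predicted positive: 60, predicted negative: 57)

117


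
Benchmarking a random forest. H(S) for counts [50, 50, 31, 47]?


Probabilities: [50/178, 50/178, 31/178, 47/178] ≈ [0.2809, 0.2809, 0.1742, 0.264]
H = -((50/178)·log₂(50/178) + (50/178)·log₂(50/178) + (31/178)·log₂(31/178) + (47/178)·log₂(47/178))
  = 1.9756 bits

1.9756 bits


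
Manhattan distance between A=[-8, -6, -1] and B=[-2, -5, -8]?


d = |-8+ 2| + |-6+ 5| + |-1+ 8|
  = 6 + 1 + 7
  = 14

14


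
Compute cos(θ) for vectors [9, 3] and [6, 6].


A·B = 9·6 + 3·6 = 72
‖A‖ = √90 = 9.4868, ‖B‖ = √72 = 8.4853
cos = 72/(√90·√72) = 72/√6480 = 0.8944

0.8944


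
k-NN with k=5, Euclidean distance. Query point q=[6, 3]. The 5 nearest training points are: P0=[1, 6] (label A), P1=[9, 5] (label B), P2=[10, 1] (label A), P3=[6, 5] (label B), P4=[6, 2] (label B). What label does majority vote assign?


d(q,P0) = 5.831  (label A)
d(q,P1) = 3.6056  (label B)
d(q,P2) = 4.4721  (label A)
d(q,P3) = 2.0  (label B)
d(q,P4) = 1.0  (label B)
Votes: A=2, B=3
Majority → B

B


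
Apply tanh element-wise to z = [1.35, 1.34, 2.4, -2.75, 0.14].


tanh(1.35) = 0.8741
tanh(1.34) = 0.8717
tanh(2.4) = 0.9837
tanh(-2.75) = -0.9919
tanh(0.14) = 0.1391
result = [0.8741, 0.8717, 0.9837, -0.9919, 0.1391]

[0.8741, 0.8717, 0.9837, -0.9919, 0.1391]


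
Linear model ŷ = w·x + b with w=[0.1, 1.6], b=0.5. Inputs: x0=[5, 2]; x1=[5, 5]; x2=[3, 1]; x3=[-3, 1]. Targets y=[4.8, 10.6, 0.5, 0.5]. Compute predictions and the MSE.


ŷ0 = (0.1)·(5) + (1.6)·(2) + 0.5 = 4.2
ŷ1 = (0.1)·(5) + (1.6)·(5) + 0.5 = 9.0
ŷ2 = (0.1)·(3) + (1.6)·(1) + 0.5 = 2.4
ŷ3 = (0.1)·(-3) + (1.6)·(1) + 0.5 = 1.8
errors² = [0.36, 2.56, 3.61, 1.69]
MSE = 8.2200/4 = 2.055

2.055


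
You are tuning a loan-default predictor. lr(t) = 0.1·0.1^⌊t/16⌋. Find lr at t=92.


n_drops = ⌊92/16⌋ = 5
lr = 0.1·0.1^5 = 0.1·0.00001 = 0.000001

0.000001


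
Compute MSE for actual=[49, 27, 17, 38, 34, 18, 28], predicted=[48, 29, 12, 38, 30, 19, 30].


Squared errors: (49-48)²=1, (27-29)²=4, (17-12)²=25, (38-38)²=0, (34-30)²=16, (18-19)²=1, (28-30)²=4
Sum = 51
MSE = 51/7 = 51/7

51/7


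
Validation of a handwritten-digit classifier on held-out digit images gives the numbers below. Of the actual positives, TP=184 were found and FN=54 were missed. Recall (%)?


Recall = TP/(TP+FN)
= 184/(184+54)
= 184/238 = 77.31%

77.31%


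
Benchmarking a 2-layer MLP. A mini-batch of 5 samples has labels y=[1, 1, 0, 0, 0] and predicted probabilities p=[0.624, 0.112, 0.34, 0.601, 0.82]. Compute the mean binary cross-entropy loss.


L[0] = -ln(0.624) = 0.4716
L[1] = -ln(0.112) = 2.1893
L[2] = -ln(1-0.34) = -ln(0.66) = 0.4155
L[3] = -ln(1-0.601) = -ln(0.399) = 0.9188
L[4] = -ln(1-0.82) = -ln(0.18) = 1.7148
mean = (0.4716 + 2.1893 + 0.4155 + 0.9188 + 1.7148)/5 = 1.142

1.142


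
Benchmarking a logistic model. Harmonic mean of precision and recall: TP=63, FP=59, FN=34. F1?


Precision = 63/122 = 0.5164
Recall = 63/97 = 0.6495
F1 = 2·P·R/(P+R) = 2·TP/(2·TP+FP+FN) = 126/(126+59+34) = 126/219 = 0.5753

0.5753


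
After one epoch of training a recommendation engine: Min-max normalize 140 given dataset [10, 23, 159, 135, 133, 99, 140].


min=10, max=159
(140-10)/(159-10) = 130/149 = 0.8725

0.8725


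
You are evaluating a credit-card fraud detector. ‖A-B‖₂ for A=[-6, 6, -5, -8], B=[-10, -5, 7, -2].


d = √((-6+ 10)² + (6+ 5)² + (-5-7)² + (-8+ 2)²)
  = √(16 + 121 + 144 + 36)
  = √317 = 17.8045

17.8045


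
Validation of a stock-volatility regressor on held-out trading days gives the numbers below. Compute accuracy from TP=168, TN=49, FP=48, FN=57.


Accuracy = (TP+TN)/(TP+TN+FP+FN)
= (168+49)/(322)
= 217/322 = 67.39%

67.39%


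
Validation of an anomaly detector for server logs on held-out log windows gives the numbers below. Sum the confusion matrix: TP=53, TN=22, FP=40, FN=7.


Total = TP + TN + FP + FN
= 53 + 22 + 40 + 7
= 122
(Predicted positive: 93, predicted negative: 29)

122


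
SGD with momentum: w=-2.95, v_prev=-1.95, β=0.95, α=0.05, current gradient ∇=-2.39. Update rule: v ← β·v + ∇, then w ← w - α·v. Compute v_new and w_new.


v_new = 0.95·-1.95 - 2.39 = -1.8525 - 2.39 = -4.2425
w_new = -2.95 - 0.05·-4.2425 = -2.95 + 0.212125 = -2.737875

v_new=-4.2425, w_new=-2.737875


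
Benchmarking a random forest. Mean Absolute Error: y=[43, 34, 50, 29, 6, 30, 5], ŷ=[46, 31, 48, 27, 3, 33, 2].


Absolute errors: |43-46|=3, |34-31|=3, |50-48|=2, |29-27|=2, |6-3|=3, |30-33|=3, |5-2|=3
Sum = 19
MAE = 19/7 = 19/7

19/7


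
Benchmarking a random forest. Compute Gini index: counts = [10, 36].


Probabilities: [10/46, 36/46] ≈ [0.2174, 0.7826]
Σpᵢ² = (100 + 1296)/46² = 1396/2116
Gini = 1 - Σpᵢ² = 1 - 1396/2116 = 0.3403

0.3403


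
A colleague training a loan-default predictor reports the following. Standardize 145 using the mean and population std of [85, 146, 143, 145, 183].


μ = 140.4, σ = 31.4426
z = (145 - 140.4)/31.4426 = 0.1463

0.1463


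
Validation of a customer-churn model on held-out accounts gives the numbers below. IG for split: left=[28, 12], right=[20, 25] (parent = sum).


Parent = [48, 37], H_parent = 0.9879
H_left = 0.8813 (n=40), H_right = 0.9911 (n=45)
H_children = (40/85)·0.8813 + (45/85)·0.9911 = 0.9394
IG = 0.9879 - 0.9394 = 0.0485

0.0485


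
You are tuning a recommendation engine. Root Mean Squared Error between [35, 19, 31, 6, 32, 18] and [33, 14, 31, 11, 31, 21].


MSE = 64/6 = 10.6667
RMSE = √(64/6) = 3.266

3.266


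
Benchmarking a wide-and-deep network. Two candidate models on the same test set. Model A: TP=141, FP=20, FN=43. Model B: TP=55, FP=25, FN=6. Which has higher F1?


Model A: P=141/161=0.8758, R=141/184=0.7663, F1=2PR/(P+R)=2TP/(2TP+FP+FN)=282/345=0.8174
Model B: P=55/80=0.6875, R=55/61=0.9016, F1=2PR/(P+R)=2TP/(2TP+FP+FN)=110/141=0.7801
0.8174 > 0.7801 → Model A

Model A


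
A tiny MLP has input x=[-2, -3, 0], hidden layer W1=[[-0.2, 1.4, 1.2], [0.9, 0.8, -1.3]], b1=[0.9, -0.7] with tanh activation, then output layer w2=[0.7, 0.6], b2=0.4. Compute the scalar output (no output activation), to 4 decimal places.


z1[0] = (-0.2)·(-2) + (1.4)·(-3) + (1.2)·(0) + 0.9 = -2.9
z1[1] = (0.9)·(-2) + (0.8)·(-3) + (-1.3)·(0) - 0.7 = -4.9
h = tanh(z1) = [-0.994, -0.9999]
output = (0.7)·(-0.994) + (0.6)·(-0.9999) + 0.4 = -0.8957

-0.8957


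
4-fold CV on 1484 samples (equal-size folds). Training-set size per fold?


Fold size = 1484/4 = 371
Training per fold = 1484 - 371 = 1113

1113


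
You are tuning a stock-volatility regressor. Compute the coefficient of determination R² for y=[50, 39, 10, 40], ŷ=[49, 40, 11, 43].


ȳ = 34.75
SS_res = Σ(y-ŷ)² = 12
SS_tot = Σ(y-ȳ)² = 890.75
R² = 1 - SS_res/SS_tot = 1 - 0.0135 = 0.9865

0.9865


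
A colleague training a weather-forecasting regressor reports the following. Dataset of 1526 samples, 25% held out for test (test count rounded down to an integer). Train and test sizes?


Test = ⌊1526·25/100⌋ = 381
Train = 1526 - 381 = 1145

Train: 1145, Test: 381


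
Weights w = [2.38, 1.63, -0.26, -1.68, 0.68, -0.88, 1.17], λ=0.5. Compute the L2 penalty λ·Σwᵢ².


‖w‖₂² = (2.38)² + (1.63)² + (-0.26)² + (-1.68)² + (0.68)² + (-0.88)² + (1.17)²
     = 5.6644 + 2.6569 + 0.0676 + 2.8224 + 0.4624 + 0.7744 + 1.3689
     = 13.817
λ·‖w‖₂² = 0.5·13.817 = 6.9085

6.9085


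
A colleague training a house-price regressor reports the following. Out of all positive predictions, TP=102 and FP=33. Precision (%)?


Precision = TP/(TP+FP)
= 102/(102+33)
= 102/135 = 75.56%

75.56%


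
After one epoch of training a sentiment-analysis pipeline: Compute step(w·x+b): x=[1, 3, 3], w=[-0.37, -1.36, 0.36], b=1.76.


z = (1)·(-0.37) + (3)·(-1.36) + (3)·(0.36) + 1.76
  = -1.61
step(z) = 0 (z<0)

0


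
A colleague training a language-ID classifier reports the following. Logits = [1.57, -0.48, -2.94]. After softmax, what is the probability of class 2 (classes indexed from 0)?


Exponentials: e^1.57=4.8066, e^-0.48=0.6188, e^-2.94=0.0529
Sum = 5.4783
Softmax = [0.8774, 0.113, 0.0097]
p[2] = 0.0529/5.4783 = 0.0097

0.0097


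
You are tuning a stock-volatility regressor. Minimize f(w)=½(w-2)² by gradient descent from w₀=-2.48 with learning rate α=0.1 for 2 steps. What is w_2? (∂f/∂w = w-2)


step 1: grad = -2.48-2 = -4.48; w = -2.48 - 0.1·(-4.48) = -2.032
step 2: grad = -2.032-2 = -4.032; w = -2.032 - 0.1·(-4.032) = -1.6288

-1.6288


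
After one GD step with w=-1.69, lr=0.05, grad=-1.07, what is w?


w_new = w - α·∇
= -1.69 - 0.05·-1.07
= -1.69 + 0.0535
= -1.6365

-1.6365


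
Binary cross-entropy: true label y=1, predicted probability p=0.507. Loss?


BCE = -[y·ln(p) + (1-y)·ln(1-p)]
= -1·ln(0.507) - 0
= -ln(0.507) = 0.6792

0.6792


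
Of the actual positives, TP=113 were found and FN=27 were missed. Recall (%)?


Recall = TP/(TP+FN)
= 113/(113+27)
= 113/140 = 80.71%

80.71%


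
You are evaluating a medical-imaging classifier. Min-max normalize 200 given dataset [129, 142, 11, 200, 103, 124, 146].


min=11, max=200
(200-11)/(200-11) = 189/189 = 1.0

1.0


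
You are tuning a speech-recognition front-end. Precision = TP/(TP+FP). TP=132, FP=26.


Precision = TP/(TP+FP)
= 132/(132+26)
= 132/158 = 83.54%

83.54%


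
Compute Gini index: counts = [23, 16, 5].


Probabilities: [23/44, 16/44, 5/44] ≈ [0.5227, 0.3636, 0.1136]
Σpᵢ² = (529 + 256 + 25)/44² = 810/1936
Gini = 1 - Σpᵢ² = 1 - 810/1936 = 0.5816

0.5816


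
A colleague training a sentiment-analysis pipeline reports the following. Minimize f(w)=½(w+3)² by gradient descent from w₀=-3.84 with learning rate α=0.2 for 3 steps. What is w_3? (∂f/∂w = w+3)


step 1: grad = -3.84+3 = -0.84; w = -3.84 - 0.2·(-0.84) = -3.672
step 2: grad = -3.672+3 = -0.672; w = -3.672 - 0.2·(-0.672) = -3.5376
step 3: grad = -3.5376+3 = -0.5376; w = -3.5376 - 0.2·(-0.5376) = -3.43008

-3.43008


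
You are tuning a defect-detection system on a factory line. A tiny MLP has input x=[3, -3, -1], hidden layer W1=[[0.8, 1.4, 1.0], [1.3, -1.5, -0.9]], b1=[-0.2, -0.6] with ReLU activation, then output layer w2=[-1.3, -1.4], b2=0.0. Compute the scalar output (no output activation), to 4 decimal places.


z1[0] = (0.8)·(3) + (1.4)·(-3) + (1.0)·(-1) - 0.2 = -3.0
z1[1] = (1.3)·(3) + (-1.5)·(-3) + (-0.9)·(-1) - 0.6 = 8.7
h = ReLU(z1) = [0.0, 8.7]
output = (-1.3)·(0.0) + (-1.4)·(8.7) + 0.0 = -12.18

-12.18


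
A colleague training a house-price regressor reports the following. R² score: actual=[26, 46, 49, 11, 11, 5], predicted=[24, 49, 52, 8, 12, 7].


ȳ = 24.6667
SS_res = Σ(y-ŷ)² = 36
SS_tot = Σ(y-ȳ)² = 1809.33
R² = 1 - SS_res/SS_tot = 1 - 0.0199 = 0.9801

0.9801


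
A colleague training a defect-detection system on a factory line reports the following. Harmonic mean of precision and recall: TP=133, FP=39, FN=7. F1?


Precision = 133/172 = 0.7733
Recall = 133/140 = 0.95
F1 = 2·P·R/(P+R) = 2·TP/(2·TP+FP+FN) = 266/(266+39+7) = 266/312 = 0.8526

0.8526


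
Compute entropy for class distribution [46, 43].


Probabilities: [46/89, 43/89] ≈ [0.5169, 0.4831]
H = -((46/89)·log₂(46/89) + (43/89)·log₂(43/89))
  = 0.9992 bits

0.9992 bits


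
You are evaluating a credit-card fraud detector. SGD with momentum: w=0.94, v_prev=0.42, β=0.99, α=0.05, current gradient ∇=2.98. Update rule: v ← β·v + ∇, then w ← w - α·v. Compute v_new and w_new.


v_new = 0.99·0.42 + 2.98 = 0.4158 + 2.98 = 3.3958
w_new = 0.94 - 0.05·3.3958 = 0.94 - 0.16979 = 0.77021

v_new=3.3958, w_new=0.77021


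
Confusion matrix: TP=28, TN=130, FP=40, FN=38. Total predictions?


Total = TP + TN + FP + FN
= 28 + 130 + 40 + 38
= 236
(Predicted positive: 68, predicted negative: 168)

236


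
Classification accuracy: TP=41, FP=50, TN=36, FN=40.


Accuracy = (TP+TN)/(TP+TN+FP+FN)
= (41+36)/(167)
= 77/167 = 46.11%

46.11%


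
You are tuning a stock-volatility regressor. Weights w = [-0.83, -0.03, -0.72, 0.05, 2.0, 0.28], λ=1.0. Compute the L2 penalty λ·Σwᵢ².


‖w‖₂² = (-0.83)² + (-0.03)² + (-0.72)² + (0.05)² + (2.0)² + (0.28)²
     = 0.6889 + 0.0009 + 0.5184 + 0.0025 + 4 + 0.0784
     = 5.2891
λ·‖w‖₂² = 1.0·5.2891 = 5.2891

5.2891


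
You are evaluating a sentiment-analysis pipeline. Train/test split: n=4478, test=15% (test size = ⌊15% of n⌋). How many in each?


Test = ⌊4478·15/100⌋ = 671
Train = 4478 - 671 = 3807

Train: 3807, Test: 671


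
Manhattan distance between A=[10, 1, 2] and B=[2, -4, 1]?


d = |10-2| + |1+ 4| + |2-1|
  = 8 + 5 + 1
  = 14

14


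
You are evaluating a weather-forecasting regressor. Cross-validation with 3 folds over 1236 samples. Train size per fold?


Fold size = 1236/3 = 412
Training per fold = 1236 - 412 = 824

824


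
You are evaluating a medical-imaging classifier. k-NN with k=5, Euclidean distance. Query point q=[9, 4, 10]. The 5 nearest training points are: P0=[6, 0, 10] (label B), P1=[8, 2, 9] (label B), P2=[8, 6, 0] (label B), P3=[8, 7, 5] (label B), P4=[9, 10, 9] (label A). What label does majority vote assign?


d(q,P0) = 5.0  (label B)
d(q,P1) = 2.4495  (label B)
d(q,P2) = 10.247  (label B)
d(q,P3) = 5.9161  (label B)
d(q,P4) = 6.0828  (label A)
Votes: A=1, B=4
Majority → B

B


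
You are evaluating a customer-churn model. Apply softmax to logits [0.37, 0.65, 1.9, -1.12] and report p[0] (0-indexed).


Exponentials: e^0.37=1.4477, e^0.65=1.9155, e^1.9=6.6859, e^-1.12=0.3263
Sum = 10.3754
Softmax = [0.1395, 0.1846, 0.6444, 0.0314]
p[0] = 1.4477/10.3754 = 0.1395

0.1395


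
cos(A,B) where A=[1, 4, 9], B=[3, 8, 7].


A·B = 1·3 + 4·8 + 9·7 = 98
‖A‖ = √98 = 9.8995, ‖B‖ = √122 = 11.0454
cos = 98/(√98·√122) = 98/√11956 = 0.8963

0.8963


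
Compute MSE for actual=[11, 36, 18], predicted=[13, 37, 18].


Squared errors: (11-13)²=4, (36-37)²=1, (18-18)²=0
Sum = 5
MSE = 5/3 = 5/3

5/3


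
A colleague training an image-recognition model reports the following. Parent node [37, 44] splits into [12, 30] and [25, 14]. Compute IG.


Parent = [37, 44], H_parent = 0.9946
H_left = 0.8631 (n=42), H_right = 0.9418 (n=39)
H_children = (42/81)·0.8631 + (39/81)·0.9418 = 0.901
IG = 0.9946 - 0.901 = 0.0936

0.0936


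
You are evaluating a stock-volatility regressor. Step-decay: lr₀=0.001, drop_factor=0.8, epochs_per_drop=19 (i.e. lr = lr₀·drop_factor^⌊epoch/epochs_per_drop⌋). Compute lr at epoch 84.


n_drops = ⌊84/19⌋ = 4
lr = 0.001·0.8^4 = 0.001·0.4096 = 0.0004096

0.0004096


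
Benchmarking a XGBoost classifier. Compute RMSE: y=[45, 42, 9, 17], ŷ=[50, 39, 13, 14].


MSE = 59/4 = 14.75
RMSE = √(59/4) = 3.8406

3.8406


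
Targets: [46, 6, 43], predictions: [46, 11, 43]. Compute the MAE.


Absolute errors: |46-46|=0, |6-11|=5, |43-43|=0
Sum = 5
MAE = 5/3 = 5/3

5/3


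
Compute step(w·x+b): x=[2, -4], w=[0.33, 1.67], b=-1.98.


z = (2)·(0.33) + (-4)·(1.67) - 1.98
  = -8.0
step(z) = 0 (z<0)

0


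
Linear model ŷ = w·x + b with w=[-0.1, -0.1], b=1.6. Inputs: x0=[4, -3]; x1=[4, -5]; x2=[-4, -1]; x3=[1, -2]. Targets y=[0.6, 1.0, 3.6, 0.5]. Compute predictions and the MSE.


ŷ0 = (-0.1)·(4) + (-0.1)·(-3) + 1.6 = 1.5
ŷ1 = (-0.1)·(4) + (-0.1)·(-5) + 1.6 = 1.7
ŷ2 = (-0.1)·(-4) + (-0.1)·(-1) + 1.6 = 2.1
ŷ3 = (-0.1)·(1) + (-0.1)·(-2) + 1.6 = 1.7
errors² = [0.81, 0.49, 2.25, 1.44]
MSE = 4.9900/4 = 1.2475

1.2475


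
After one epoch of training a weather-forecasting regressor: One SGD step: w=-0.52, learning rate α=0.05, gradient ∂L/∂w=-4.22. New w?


w_new = w - α·∇
= -0.52 - 0.05·-4.22
= -0.52 + 0.211
= -0.309

-0.309


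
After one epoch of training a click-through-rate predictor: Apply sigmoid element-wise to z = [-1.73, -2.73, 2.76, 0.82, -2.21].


σ(-1.73) = 1/(1+e^1.73) = 0.1506
σ(-2.73) = 1/(1+e^2.73) = 0.0612
σ(2.76) = 1/(1+e^-2.76) = 0.9405
σ(0.82) = 1/(1+e^-0.82) = 0.6942
σ(-2.21) = 1/(1+e^2.21) = 0.0989
result = [0.1506, 0.0612, 0.9405, 0.6942, 0.0989]

[0.1506, 0.0612, 0.9405, 0.6942, 0.0989]


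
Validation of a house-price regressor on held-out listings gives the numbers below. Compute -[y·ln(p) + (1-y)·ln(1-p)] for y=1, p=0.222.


BCE = -[y·ln(p) + (1-y)·ln(1-p)]
= -1·ln(0.222) - 0
= -ln(0.222) = 1.5051

1.5051


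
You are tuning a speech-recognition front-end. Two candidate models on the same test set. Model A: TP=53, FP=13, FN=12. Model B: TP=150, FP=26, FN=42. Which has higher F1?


Model A: P=53/66=0.803, R=53/65=0.8154, F1=2PR/(P+R)=2TP/(2TP+FP+FN)=106/131=0.8092
Model B: P=150/176=0.8523, R=150/192=0.7812, F1=2PR/(P+R)=2TP/(2TP+FP+FN)=300/368=0.8152
0.8092 < 0.8152 → Model B

Model B


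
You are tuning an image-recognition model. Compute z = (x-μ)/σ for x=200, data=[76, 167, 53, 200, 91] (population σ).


μ = 117.4, σ = 56.2871
z = (200 - 117.4)/56.2871 = 1.4675

1.4675


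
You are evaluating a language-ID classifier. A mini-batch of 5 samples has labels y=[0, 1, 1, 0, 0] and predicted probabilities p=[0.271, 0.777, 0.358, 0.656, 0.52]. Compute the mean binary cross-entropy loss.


L[0] = -ln(1-0.271) = -ln(0.729) = 0.3161
L[1] = -ln(0.777) = 0.2523
L[2] = -ln(0.358) = 1.0272
L[3] = -ln(1-0.656) = -ln(0.344) = 1.0671
L[4] = -ln(1-0.52) = -ln(0.48) = 0.734
mean = (0.3161 + 0.2523 + 1.0272 + 1.0671 + 0.734)/5 = 0.6793

0.6793


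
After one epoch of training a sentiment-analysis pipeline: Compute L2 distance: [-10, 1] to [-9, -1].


d = √((-10+ 9)² + (1+ 1)²)
  = √(1 + 4)
  = √5 = 2.2361

2.2361


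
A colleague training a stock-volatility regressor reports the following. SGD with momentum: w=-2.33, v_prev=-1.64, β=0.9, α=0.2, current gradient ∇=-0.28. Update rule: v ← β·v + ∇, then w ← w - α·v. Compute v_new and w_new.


v_new = 0.9·-1.64 - 0.28 = -1.476 - 0.28 = -1.756
w_new = -2.33 - 0.2·-1.756 = -2.33 + 0.3512 = -1.9788

v_new=-1.756, w_new=-1.9788


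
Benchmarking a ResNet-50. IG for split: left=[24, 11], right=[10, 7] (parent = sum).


Parent = [34, 18], H_parent = 0.9306
H_left = 0.8981 (n=35), H_right = 0.9774 (n=17)
H_children = (35/52)·0.8981 + (17/52)·0.9774 = 0.924
IG = 0.9306 - 0.924 = 0.0066

0.0066


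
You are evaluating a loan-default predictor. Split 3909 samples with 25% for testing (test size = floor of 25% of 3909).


Test = ⌊3909·25/100⌋ = 977
Train = 3909 - 977 = 2932

Train: 2932, Test: 977


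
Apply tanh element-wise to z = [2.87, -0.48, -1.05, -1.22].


tanh(2.87) = 0.9936
tanh(-0.48) = -0.4462
tanh(-1.05) = -0.7818
tanh(-1.22) = -0.8397
result = [0.9936, -0.4462, -0.7818, -0.8397]

[0.9936, -0.4462, -0.7818, -0.8397]


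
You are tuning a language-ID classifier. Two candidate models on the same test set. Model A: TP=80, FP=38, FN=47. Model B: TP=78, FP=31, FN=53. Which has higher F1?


Model A: P=80/118=0.678, R=80/127=0.6299, F1=2PR/(P+R)=2TP/(2TP+FP+FN)=160/245=0.6531
Model B: P=78/109=0.7156, R=78/131=0.5954, F1=2PR/(P+R)=2TP/(2TP+FP+FN)=156/240=0.65
0.6531 > 0.65 → Model A

Model A


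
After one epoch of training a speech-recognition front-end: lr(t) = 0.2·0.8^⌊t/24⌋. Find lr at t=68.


n_drops = ⌊68/24⌋ = 2
lr = 0.2·0.8^2 = 0.2·0.64 = 0.128

0.128


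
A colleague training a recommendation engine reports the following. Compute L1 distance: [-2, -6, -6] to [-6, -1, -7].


d = |-2+ 6| + |-6+ 1| + |-6+ 7|
  = 4 + 5 + 1
  = 10

10


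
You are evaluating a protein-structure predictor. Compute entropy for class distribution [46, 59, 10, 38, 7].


Probabilities: [46/160, 59/160, 10/160, 38/160, 7/160] ≈ [0.2875, 0.3688, 0.0625, 0.2375, 0.0437]
H = -((46/160)·log₂(46/160) + (59/160)·log₂(59/160) + (10/160)·log₂(10/160) + (38/160)·log₂(38/160) + (7/160)·log₂(7/160))
  = 1.9879 bits

1.9879 bits


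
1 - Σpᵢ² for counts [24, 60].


Probabilities: [24/84, 60/84] ≈ [0.2857, 0.7143]
Σpᵢ² = (576 + 3600)/84² = 4176/7056
Gini = 1 - Σpᵢ² = 1 - 4176/7056 = 0.4082

0.4082


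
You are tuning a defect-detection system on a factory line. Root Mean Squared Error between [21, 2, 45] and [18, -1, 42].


MSE = 27/3 = 9
RMSE = √(27/3) = 3.0

3.0


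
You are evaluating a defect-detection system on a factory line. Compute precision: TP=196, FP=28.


Precision = TP/(TP+FP)
= 196/(196+28)
= 196/224 = 87.5%

87.5%


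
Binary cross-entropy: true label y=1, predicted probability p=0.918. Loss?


BCE = -[y·ln(p) + (1-y)·ln(1-p)]
= -1·ln(0.918) - 0
= -ln(0.918) = 0.0856

0.0856


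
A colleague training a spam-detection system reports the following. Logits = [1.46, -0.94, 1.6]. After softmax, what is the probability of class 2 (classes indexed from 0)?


Exponentials: e^1.46=4.306, e^-0.94=0.3906, e^1.6=4.953
Sum = 9.6496
Softmax = [0.4462, 0.0405, 0.5133]
p[2] = 4.953/9.6496 = 0.5133

0.5133


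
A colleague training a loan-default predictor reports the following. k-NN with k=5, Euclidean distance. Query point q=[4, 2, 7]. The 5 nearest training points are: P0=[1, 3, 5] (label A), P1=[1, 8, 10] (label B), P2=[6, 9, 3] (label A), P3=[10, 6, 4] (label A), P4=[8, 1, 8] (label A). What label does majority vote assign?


d(q,P0) = 3.7417  (label A)
d(q,P1) = 7.3485  (label B)
d(q,P2) = 8.3066  (label A)
d(q,P3) = 7.8102  (label A)
d(q,P4) = 4.2426  (label A)
Votes: A=4, B=1
Majority → A

A


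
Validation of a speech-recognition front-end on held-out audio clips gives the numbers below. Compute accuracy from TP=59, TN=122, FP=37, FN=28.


Accuracy = (TP+TN)/(TP+TN+FP+FN)
= (59+122)/(246)
= 181/246 = 73.58%

73.58%


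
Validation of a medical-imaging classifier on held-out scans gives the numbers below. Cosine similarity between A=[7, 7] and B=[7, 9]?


A·B = 7·7 + 7·9 = 112
‖A‖ = √98 = 9.8995, ‖B‖ = √130 = 11.4018
cos = 112/(√98·√130) = 112/√12740 = 0.9923

0.9923


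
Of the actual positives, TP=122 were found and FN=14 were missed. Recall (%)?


Recall = TP/(TP+FN)
= 122/(122+14)
= 122/136 = 89.71%

89.71%


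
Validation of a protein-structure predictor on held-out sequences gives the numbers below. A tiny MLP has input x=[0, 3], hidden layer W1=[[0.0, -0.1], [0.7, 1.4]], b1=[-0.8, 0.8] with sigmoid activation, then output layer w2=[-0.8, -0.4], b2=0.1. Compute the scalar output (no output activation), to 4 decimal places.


z1[0] = (0.0)·(0) + (-0.1)·(3) - 0.8 = -1.1
z1[1] = (0.7)·(0) + (1.4)·(3) + 0.8 = 5.0
h = sigmoid(z1) = [0.2497, 0.9933]
output = (-0.8)·(0.2497) + (-0.4)·(0.9933) + 0.1 = -0.4971

-0.4971


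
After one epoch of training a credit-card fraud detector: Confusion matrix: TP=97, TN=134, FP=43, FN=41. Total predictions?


Total = TP + TN + FP + FN
= 97 + 134 + 43 + 41
= 315
(Predicted positive: 140, predicted negative: 175)

315


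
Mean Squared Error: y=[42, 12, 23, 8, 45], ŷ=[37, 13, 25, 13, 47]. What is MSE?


Squared errors: (42-37)²=25, (12-13)²=1, (23-25)²=4, (8-13)²=25, (45-47)²=4
Sum = 59
MSE = 59/5 = 59/5

59/5


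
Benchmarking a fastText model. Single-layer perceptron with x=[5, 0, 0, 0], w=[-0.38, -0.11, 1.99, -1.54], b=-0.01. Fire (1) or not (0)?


z = (5)·(-0.38) + (0)·(-0.11) + (0)·(1.99) + (0)·(-1.54) - 0.01
  = -1.91
step(z) = 0 (z<0)

0


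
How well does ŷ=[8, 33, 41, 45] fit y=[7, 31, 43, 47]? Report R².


ȳ = 32
SS_res = Σ(y-ŷ)² = 13
SS_tot = Σ(y-ȳ)² = 972
R² = 1 - SS_res/SS_tot = 1 - 0.0134 = 0.9866

0.9866


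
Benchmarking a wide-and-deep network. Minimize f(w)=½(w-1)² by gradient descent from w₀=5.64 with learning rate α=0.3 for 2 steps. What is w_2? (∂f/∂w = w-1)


step 1: grad = 5.64-1 = 4.64; w = 5.64 - 0.3·(4.64) = 4.248
step 2: grad = 4.248-1 = 3.248; w = 4.248 - 0.3·(3.248) = 3.2736

3.2736


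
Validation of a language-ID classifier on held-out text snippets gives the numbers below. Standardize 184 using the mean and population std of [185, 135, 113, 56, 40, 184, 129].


μ = 120.2857, σ = 52.3333
z = (184 - 120.2857)/52.3333 = 1.2175

1.2175


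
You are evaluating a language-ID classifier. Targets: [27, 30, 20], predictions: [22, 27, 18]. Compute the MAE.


Absolute errors: |27-22|=5, |30-27|=3, |20-18|=2
Sum = 10
MAE = 10/3 = 10/3

10/3


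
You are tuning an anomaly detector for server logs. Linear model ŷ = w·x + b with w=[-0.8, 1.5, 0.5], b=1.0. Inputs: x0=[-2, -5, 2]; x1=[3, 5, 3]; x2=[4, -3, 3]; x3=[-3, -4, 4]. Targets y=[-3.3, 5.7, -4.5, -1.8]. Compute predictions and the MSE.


ŷ0 = (-0.8)·(-2) + (1.5)·(-5) + (0.5)·(2) + 1.0 = -3.9
ŷ1 = (-0.8)·(3) + (1.5)·(5) + (0.5)·(3) + 1.0 = 7.6
ŷ2 = (-0.8)·(4) + (1.5)·(-3) + (0.5)·(3) + 1.0 = -5.2
ŷ3 = (-0.8)·(-3) + (1.5)·(-4) + (0.5)·(4) + 1.0 = -0.6
errors² = [0.36, 3.61, 0.49, 1.44]
MSE = 5.9000/4 = 1.475

1.475


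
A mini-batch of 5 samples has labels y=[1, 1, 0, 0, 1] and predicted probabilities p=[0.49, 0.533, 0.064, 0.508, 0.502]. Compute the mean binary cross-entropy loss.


L[0] = -ln(0.49) = 0.7133
L[1] = -ln(0.533) = 0.6292
L[2] = -ln(1-0.064) = -ln(0.936) = 0.0661
L[3] = -ln(1-0.508) = -ln(0.492) = 0.7093
L[4] = -ln(0.502) = 0.6892
mean = (0.7133 + 0.6292 + 0.0661 + 0.7093 + 0.6892)/5 = 0.5614

0.5614


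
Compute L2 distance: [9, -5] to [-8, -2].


d = √((9+ 8)² + (-5+ 2)²)
  = √(289 + 9)
  = √298 = 17.2627

17.2627


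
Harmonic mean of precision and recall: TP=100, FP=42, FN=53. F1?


Precision = 100/142 = 0.7042
Recall = 100/153 = 0.6536
F1 = 2·P·R/(P+R) = 2·TP/(2·TP+FP+FN) = 200/(200+42+53) = 200/295 = 0.678

0.678


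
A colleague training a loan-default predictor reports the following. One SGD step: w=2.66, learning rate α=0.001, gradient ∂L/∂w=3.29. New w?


w_new = w - α·∇
= 2.66 - 0.001·3.29
= 2.66 - 0.00329
= 2.65671

2.65671


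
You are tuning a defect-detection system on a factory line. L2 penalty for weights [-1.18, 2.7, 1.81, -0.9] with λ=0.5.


‖w‖₂² = (-1.18)² + (2.7)² + (1.81)² + (-0.9)²
     = 1.3924 + 7.29 + 3.2761 + 0.81
     = 12.7685
λ·‖w‖₂² = 0.5·12.7685 = 6.38425

6.38425


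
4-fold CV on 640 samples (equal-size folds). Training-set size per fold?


Fold size = 640/4 = 160
Training per fold = 640 - 160 = 480

480


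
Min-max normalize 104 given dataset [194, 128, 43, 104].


min=43, max=194
(104-43)/(194-43) = 61/151 = 0.404

0.404


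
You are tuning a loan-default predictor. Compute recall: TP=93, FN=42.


Recall = TP/(TP+FN)
= 93/(93+42)
= 93/135 = 68.89%

68.89%


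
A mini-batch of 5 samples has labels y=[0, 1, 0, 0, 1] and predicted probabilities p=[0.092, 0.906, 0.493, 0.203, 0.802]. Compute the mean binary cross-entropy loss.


L[0] = -ln(1-0.092) = -ln(0.908) = 0.0965
L[1] = -ln(0.906) = 0.0987
L[2] = -ln(1-0.493) = -ln(0.507) = 0.6792
L[3] = -ln(1-0.203) = -ln(0.797) = 0.2269
L[4] = -ln(0.802) = 0.2206
mean = (0.0965 + 0.0987 + 0.6792 + 0.2269 + 0.2206)/5 = 0.2644

0.2644


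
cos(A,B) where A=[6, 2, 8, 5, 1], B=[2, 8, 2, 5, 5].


A·B = 6·2 + 2·8 + 8·2 + 5·5 + 1·5 = 74
‖A‖ = √130 = 11.4018, ‖B‖ = √122 = 11.0454
cos = 74/(√130·√122) = 74/√15860 = 0.5876

0.5876
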